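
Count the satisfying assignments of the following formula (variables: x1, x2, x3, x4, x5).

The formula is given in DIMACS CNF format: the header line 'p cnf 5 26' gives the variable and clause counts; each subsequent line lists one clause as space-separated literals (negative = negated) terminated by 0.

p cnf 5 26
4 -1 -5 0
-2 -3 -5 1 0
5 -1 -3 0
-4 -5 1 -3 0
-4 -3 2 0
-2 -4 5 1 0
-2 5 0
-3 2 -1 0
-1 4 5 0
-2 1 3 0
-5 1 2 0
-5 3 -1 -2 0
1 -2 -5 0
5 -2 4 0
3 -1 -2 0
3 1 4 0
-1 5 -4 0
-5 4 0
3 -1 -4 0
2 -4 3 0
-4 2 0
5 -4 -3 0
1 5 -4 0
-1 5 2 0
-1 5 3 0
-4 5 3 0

There are 2^5 = 32 truth assignments over (x1, x2, x3, x4, x5).
Split on x2. With x2 = True, the clauses containing x2 are satisfied and ¬x2 drops from the rest; 1 of the 2^4 = 16 assignments to the other variables satisfy what remains.
With x2 = False, by the same count on the reduced clause set, 1 assignment works.
(One model: x1=F, x2=F, x3=T, x4=F, x5=F.)
Total: 1 + 1 = 2.

2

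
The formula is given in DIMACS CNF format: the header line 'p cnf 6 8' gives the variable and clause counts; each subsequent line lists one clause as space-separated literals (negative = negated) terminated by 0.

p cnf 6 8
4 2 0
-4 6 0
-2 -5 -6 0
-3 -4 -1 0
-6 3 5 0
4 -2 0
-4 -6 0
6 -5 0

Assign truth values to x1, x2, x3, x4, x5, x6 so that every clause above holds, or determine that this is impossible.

Suppose x4 = True.
(x6) alone gives x6 = True.
But (¬x6) is also a unit clause — contradiction.
Backtrack on x4: now try x4 = False.
(x2) alone gives x2 = True.
But (¬x2) is also a unit clause — contradiction.
Either choice for x4 ends in contradiction.

UNSATISFIABLE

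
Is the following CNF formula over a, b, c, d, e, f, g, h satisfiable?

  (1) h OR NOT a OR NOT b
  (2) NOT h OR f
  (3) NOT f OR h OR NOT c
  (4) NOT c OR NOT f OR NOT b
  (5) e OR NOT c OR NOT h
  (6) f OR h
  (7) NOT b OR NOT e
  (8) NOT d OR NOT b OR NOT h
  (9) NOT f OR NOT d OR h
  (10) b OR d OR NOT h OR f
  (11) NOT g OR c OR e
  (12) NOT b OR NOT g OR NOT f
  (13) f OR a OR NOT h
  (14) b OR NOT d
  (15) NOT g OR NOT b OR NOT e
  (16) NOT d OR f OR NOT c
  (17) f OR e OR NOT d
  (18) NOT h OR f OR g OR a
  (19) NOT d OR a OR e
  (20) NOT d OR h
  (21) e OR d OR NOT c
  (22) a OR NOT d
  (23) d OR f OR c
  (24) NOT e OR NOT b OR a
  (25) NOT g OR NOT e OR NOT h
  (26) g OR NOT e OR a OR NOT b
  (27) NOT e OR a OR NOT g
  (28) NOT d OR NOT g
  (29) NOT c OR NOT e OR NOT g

Branch on h: set h = true.
Unit clause (f) forces f = true.
Branch on c: set c = false.
Branch on b: set b = false.
Unit clause (NOT d) forces d = false.
Branch on g: set g = false.
Every clause is now satisfied; a, e are unconstrained.
A satisfying assignment: a=true, b=false, c=false, d=false, e=true, f=true, g=false, h=true.

Yes, satisfiable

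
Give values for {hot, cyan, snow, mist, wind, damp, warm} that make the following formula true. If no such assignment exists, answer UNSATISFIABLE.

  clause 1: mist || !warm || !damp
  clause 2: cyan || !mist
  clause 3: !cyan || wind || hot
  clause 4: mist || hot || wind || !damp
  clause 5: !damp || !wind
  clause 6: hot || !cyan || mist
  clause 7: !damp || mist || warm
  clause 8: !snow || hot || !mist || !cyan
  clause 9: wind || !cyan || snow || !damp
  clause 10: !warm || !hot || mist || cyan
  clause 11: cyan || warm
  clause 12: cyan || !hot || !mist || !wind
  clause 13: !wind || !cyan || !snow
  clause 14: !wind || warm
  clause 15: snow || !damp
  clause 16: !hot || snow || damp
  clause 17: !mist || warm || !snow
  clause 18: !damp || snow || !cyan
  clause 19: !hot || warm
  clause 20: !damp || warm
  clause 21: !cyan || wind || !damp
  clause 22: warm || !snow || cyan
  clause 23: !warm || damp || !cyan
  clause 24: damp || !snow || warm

Branch on cyan: set cyan = false.
The clause (!mist) is unit, so mist = false.
The clause (warm) is unit, so warm = true.
The clause (!damp) is unit, so damp = false.
The clause (!hot) is unit, so hot = false.
No clause remains; snow, wind are free.

hot: false,  cyan: false,  snow: true,  mist: false,  wind: true,  damp: false,  warm: true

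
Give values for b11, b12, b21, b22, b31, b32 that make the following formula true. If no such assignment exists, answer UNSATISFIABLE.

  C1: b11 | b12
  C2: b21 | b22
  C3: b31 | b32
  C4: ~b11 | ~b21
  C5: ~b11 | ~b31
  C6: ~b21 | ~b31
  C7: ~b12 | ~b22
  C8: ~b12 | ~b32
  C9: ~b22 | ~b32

UNSATISFIABLE

Branch on b11: set b11 = 1.
The clause (~b21) is unit, so b21 = 0.
The clause (b22) is unit, so b22 = 1.
The clause (~b31) is unit, so b31 = 0.
The clause (b32) is unit, so b32 = 1.
But (~b32) is also a unit clause — contradiction.
So b11 must be the other value — set b11 = 0.
The clause (b12) is unit, so b12 = 1.
The clause (~b22) is unit, so b22 = 0.
The clause (b21) is unit, so b21 = 1.
The clause (~b31) is unit, so b31 = 0.
The clause (b32) is unit, so b32 = 1.
But (~b32) is also a unit clause — contradiction.
Both values of b11 lead to a conflict.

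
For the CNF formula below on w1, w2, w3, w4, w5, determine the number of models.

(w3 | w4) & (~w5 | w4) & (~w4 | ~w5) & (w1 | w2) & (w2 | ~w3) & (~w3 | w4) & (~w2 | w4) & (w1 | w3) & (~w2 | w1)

3

There are 2^5 = 32 truth assignments over (w1, w2, w3, w4, w5).
Split on w3. With w3 = 1, the clauses containing w3 are satisfied and ~w3 drops from the rest; 1 of the 2^4 = 16 assignments to the other variables satisfy what remains.
With w3 = 0, by the same count on the reduced clause set, 2 assignments work.
(One model: w1=T, w2=F, w3=F, w4=T, w5=F.)
Total: 1 + 2 = 3.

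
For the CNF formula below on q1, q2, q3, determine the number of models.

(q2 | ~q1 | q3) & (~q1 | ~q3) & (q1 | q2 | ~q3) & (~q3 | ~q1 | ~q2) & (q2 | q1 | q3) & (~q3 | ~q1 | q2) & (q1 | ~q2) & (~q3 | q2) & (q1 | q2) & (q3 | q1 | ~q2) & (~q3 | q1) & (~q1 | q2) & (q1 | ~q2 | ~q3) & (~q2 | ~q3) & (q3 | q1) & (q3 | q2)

1

There are 2^3 = 8 truth assignments over (q1, q2, q3).
Check each against the 16 clauses (columns in the order q1, q2, q3):
  F F F  ✗ fails (q2 | q1 | q3)
  F F T  ✗ fails (q1 | q2 | ~q3)
  F T F  ✗ fails (q1 | ~q2)
  F T T  ✗ fails (q1 | ~q2)
  T F F  ✗ fails (q2 | ~q1 | q3)
  T F T  ✗ fails (~q1 | ~q3)
  T T F  ✓ satisfies all
  T T T  ✗ fails (~q1 | ~q3)
1 of the 8 rows is a model.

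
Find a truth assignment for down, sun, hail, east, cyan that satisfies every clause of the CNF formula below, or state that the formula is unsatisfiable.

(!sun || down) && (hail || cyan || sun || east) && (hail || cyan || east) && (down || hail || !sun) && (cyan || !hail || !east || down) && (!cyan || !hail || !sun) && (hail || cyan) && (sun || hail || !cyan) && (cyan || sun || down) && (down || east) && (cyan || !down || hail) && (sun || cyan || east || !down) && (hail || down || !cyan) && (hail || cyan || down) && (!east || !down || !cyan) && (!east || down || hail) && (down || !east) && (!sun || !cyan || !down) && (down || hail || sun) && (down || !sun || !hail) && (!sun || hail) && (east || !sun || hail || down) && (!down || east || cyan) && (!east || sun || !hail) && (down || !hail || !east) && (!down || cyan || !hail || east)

down=true, sun=true, hail=true, east=true, cyan=false

Try sun = true.
From the singleton clause (down), down = true.
From the singleton clause (!cyan), cyan = false.
From the singleton clause (hail), hail = true.
From the singleton clause (east), east = true.
All clauses are satisfied.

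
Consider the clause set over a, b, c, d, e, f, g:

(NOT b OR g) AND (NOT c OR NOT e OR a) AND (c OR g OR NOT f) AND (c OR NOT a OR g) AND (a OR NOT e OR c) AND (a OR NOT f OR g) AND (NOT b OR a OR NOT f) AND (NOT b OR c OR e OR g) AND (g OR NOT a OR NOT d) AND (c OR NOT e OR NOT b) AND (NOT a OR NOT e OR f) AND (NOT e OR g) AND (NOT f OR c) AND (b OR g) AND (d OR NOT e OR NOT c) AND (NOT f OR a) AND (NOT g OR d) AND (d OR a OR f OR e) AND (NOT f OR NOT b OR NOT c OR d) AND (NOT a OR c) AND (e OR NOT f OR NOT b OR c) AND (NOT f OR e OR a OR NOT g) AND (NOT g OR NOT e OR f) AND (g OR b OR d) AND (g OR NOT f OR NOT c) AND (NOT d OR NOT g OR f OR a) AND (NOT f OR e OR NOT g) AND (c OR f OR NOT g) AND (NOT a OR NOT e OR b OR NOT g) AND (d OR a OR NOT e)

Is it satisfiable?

Satisfiable

Case b = true:
Unit clause (g) forces g = true.
Unit clause (d) forces d = true.
Case a = true:
Unit clause (c) forces c = true.
Case e = false:
Unit clause (NOT f) forces f = false.
This assignment satisfies each clause.
A satisfying assignment: a=true; b=true; c=true; d=true; e=false; f=false; g=true.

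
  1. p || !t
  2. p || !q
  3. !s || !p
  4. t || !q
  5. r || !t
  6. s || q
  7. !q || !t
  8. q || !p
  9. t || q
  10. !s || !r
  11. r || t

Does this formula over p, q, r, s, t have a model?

Unsatisfiable

Case p = true:
From the singleton clause (!s), s = false.
From the singleton clause (q), q = true.
From the singleton clause (t), t = true.
That conflicts with the unit clause (!t).
So p must be the other value — set p = false.
From the singleton clause (!t), t = false.
From the singleton clause (!q), q = false.
That conflicts with the unit clause (q).
Either choice for p ends in contradiction.
No assignment satisfies every clause.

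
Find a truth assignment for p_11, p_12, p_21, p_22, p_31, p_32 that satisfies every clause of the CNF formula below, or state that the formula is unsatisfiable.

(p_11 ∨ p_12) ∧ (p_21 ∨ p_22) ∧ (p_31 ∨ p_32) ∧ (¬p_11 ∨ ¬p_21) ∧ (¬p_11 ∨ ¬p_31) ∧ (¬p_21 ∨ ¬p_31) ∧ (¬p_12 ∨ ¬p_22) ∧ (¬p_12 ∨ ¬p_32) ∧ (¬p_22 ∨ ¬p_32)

Case p_11 = True:
Unit clause (¬p_21) forces p_21 = False.
Unit clause (p_22) forces p_22 = True.
Unit clause (¬p_31) forces p_31 = False.
Unit clause (p_32) forces p_32 = True.
Now (¬p_32) is unsatisfied and unit — conflict.
So p_11 must be the other value — set p_11 = False.
Unit clause (p_12) forces p_12 = True.
Unit clause (¬p_22) forces p_22 = False.
Unit clause (p_21) forces p_21 = True.
Unit clause (¬p_31) forces p_31 = False.
Unit clause (p_32) forces p_32 = True.
Now (¬p_32) is unsatisfied and unit — conflict.
Either choice for p_11 ends in contradiction.

UNSATISFIABLE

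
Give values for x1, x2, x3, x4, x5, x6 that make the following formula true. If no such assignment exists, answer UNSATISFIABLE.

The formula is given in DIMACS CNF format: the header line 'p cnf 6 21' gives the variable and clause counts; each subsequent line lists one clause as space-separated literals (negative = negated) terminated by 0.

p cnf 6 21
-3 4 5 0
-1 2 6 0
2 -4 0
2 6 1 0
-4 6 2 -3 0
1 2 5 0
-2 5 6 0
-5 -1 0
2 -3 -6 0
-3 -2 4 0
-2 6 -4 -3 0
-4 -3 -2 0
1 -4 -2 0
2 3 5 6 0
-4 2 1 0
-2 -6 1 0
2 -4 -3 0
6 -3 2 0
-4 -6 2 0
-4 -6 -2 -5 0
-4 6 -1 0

x1=False,  x2=False,  x3=False,  x4=False,  x5=True,  x6=True

Try x2 = False.
Unit clause (¬x4) forces x4 = False.
Try x3 = False.
Try x1 = False.
Unit clause (x6) forces x6 = True.
Unit clause (x5) forces x5 = True.
This assignment satisfies each clause.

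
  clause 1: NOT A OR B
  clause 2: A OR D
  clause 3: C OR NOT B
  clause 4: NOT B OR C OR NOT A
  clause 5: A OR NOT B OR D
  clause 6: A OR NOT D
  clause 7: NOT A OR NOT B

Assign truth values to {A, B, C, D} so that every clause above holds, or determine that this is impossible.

UNSATISFIABLE

Suppose A = false.
(D) alone gives D = true.
Now (NOT D) is unsatisfied and unit — conflict.
Undo A and try A = true.
(B) alone gives B = true.
Now (NOT B) is unsatisfied and unit — conflict.
Either choice for A ends in contradiction.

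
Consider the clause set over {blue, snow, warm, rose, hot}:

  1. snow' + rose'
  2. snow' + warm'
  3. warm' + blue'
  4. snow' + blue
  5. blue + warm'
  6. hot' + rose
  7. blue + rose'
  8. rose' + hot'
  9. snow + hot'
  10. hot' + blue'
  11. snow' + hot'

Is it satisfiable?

Yes, satisfiable

Try snow = 0.
(hot') alone gives hot = 0.
Try warm = 0.
Try blue = 0.
(rose') alone gives rose = 0.
Every clause now holds.
A satisfying assignment: blue: 0, snow: 0, warm: 0, rose: 0, hot: 0.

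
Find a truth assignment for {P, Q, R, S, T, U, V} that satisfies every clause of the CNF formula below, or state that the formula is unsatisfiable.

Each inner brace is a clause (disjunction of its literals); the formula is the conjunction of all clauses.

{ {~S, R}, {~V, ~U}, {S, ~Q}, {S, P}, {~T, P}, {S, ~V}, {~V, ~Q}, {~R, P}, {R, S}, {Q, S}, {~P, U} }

P: 1, Q: 1, R: 1, S: 1, T: 0, U: 1, V: 0

Branch on S: set S = 1.
From the singleton clause (R), R = 1.
From the singleton clause (P), P = 1.
From the singleton clause (U), U = 1.
From the singleton clause (~V), V = 0.
No clause remains; Q, T are free.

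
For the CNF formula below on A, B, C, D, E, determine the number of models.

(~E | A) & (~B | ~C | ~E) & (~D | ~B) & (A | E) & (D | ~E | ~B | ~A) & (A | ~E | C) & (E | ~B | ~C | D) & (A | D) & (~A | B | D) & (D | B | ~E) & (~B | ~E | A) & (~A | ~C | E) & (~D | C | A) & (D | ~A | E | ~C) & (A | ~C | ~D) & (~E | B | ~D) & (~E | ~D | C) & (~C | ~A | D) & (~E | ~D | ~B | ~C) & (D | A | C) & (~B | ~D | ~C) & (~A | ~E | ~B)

There are 2^5 = 32 truth assignments over (A, B, C, D, E).
Split on D. With D = 1, the clauses containing D are satisfied and ~D drops from the rest; 1 of the 2^4 = 16 assignments to the other variables satisfy what remains.
With D = 0, by the same count on the reduced clause set, 1 assignment works.
(One model: A=T, B=F, C=F, D=T, E=F.)
Total: 1 + 1 = 2.

2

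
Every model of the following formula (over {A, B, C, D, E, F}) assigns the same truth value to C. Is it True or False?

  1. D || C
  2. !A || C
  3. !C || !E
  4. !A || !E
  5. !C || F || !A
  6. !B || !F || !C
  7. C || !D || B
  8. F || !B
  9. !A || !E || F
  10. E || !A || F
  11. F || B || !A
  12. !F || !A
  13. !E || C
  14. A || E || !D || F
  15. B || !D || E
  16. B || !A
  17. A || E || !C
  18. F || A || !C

Suppose C = true.
From the singleton clause (!E), E = false.
From the singleton clause (A), A = true.
From the singleton clause (F), F = true.
Now (!F) is unsatisfied and unit — conflict.
So every satisfying assignment has C = False.

False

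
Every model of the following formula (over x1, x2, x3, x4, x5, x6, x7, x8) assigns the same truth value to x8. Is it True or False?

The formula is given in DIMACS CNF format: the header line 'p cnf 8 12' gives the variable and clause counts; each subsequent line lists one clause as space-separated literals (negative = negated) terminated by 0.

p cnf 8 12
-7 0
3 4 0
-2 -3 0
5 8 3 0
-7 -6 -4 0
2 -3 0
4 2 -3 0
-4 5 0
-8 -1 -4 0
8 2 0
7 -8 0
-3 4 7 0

False

Suppose x8 = True.
From the singleton clause (¬x7), x7 = False.
But (x7) is also a unit clause — contradiction.
So every satisfying assignment has x8 = False.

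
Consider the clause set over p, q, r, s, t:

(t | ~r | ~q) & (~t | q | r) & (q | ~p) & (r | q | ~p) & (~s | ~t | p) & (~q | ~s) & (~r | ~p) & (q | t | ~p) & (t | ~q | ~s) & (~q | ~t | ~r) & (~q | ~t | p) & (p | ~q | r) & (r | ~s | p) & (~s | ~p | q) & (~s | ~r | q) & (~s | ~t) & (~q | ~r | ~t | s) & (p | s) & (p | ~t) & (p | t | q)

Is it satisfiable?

Case q = 1:
Unit clause (~s) forces s = 0.
Unit clause (p) forces p = 1.
Unit clause (~r) forces r = 0.
Every clause is now satisfied; t is unconstrained.
A satisfying assignment: p=1,  q=1,  r=0,  s=0,  t=1.

Yes, satisfiable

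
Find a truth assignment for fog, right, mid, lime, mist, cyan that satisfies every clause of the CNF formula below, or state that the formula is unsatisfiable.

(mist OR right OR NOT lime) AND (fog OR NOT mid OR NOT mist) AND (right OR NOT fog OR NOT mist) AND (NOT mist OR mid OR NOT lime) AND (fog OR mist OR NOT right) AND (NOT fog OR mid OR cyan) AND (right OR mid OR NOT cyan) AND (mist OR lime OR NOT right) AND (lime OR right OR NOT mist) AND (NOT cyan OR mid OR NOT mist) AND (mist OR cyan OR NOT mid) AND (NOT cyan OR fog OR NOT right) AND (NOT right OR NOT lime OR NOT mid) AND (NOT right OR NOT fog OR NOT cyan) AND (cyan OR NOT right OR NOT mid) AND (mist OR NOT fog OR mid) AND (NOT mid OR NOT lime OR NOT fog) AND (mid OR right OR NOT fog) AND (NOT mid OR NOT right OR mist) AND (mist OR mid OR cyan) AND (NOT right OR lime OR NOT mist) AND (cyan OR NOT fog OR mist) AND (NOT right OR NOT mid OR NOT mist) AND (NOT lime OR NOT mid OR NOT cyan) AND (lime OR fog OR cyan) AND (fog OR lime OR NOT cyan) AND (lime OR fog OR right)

Try mist = false.
Try right = false.
The clause (NOT lime) is unit, so lime = false.
The clause (fog) is unit, so fog = true.
The clause (mid) is unit, so mid = true.
The clause (cyan) is unit, so cyan = true.
This assignment satisfies each clause.

fog: true, right: false, mid: true, lime: false, mist: false, cyan: true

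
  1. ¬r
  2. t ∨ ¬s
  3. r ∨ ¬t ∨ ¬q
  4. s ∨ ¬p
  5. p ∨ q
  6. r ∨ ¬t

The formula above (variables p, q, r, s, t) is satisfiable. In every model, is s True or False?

Suppose s = True.
(¬r) alone gives r = False.
(t) alone gives t = True.
But (¬t) is also a unit clause — contradiction.
So every satisfying assignment has s = False.

False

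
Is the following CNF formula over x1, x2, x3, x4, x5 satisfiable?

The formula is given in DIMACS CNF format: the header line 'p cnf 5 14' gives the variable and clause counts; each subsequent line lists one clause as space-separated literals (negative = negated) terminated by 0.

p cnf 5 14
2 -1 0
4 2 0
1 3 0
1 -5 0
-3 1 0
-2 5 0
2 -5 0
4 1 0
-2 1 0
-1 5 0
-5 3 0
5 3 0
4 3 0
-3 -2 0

Case x2 = True:
The clause (x5) is unit, so x5 = True.
The clause (x1) is unit, so x1 = True.
The clause (x3) is unit, so x3 = True.
That conflicts with the unit clause (¬x3).
So x2 must be the other value — set x2 = False.
The clause (¬x1) is unit, so x1 = False.
The clause (x4) is unit, so x4 = True.
The clause (x3) is unit, so x3 = True.
That conflicts with the unit clause (¬x3).
Neither x2 = True nor x2 = False works.
No assignment satisfies every clause.

No, unsatisfiable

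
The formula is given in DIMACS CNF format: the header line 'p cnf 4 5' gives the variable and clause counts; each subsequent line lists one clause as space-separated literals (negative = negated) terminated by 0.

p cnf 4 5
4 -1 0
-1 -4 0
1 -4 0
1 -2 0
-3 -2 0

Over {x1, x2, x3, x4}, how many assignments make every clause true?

There are 2^4 = 16 truth assignments over (x1, x2, x3, x4).
Check each against the 5 clauses (columns in the order x1, x2, x3, x4):
  F F F F  ✓ satisfies all
  F F F T  ✗ fails (x1 ∨ ¬x4)
  F F T F  ✓ satisfies all
  F F T T  ✗ fails (x1 ∨ ¬x4)
  F T F F  ✗ fails (x1 ∨ ¬x2)
  F T F T  ✗ fails (x1 ∨ ¬x4)
  F T T F  ✗ fails (x1 ∨ ¬x2)
  F T T T  ✗ fails (x1 ∨ ¬x4)
  T F F F  ✗ fails (x4 ∨ ¬x1)
  T F F T  ✗ fails (¬x1 ∨ ¬x4)
  T F T F  ✗ fails (x4 ∨ ¬x1)
  T F T T  ✗ fails (¬x1 ∨ ¬x4)
  T T F F  ✗ fails (x4 ∨ ¬x1)
  T T F T  ✗ fails (¬x1 ∨ ¬x4)
  T T T F  ✗ fails (x4 ∨ ¬x1)
  T T T T  ✗ fails (¬x1 ∨ ¬x4)
2 of the 16 rows are models.

2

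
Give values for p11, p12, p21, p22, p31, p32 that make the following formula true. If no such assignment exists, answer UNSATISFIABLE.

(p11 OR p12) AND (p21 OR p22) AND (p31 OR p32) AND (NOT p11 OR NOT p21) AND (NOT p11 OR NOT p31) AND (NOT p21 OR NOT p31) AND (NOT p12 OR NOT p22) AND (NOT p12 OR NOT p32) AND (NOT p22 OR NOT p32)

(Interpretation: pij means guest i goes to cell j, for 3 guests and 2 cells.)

Branch on p11: set p11 = true.
From the singleton clause (NOT p21), p21 = false.
From the singleton clause (p22), p22 = true.
From the singleton clause (NOT p31), p31 = false.
From the singleton clause (p32), p32 = true.
That conflicts with the unit clause (NOT p32).
Backtrack on p11: now try p11 = false.
From the singleton clause (p12), p12 = true.
From the singleton clause (NOT p22), p22 = false.
From the singleton clause (p21), p21 = true.
From the singleton clause (NOT p31), p31 = false.
From the singleton clause (p32), p32 = true.
That conflicts with the unit clause (NOT p32).
Neither p11 = true nor p11 = false works.

UNSATISFIABLE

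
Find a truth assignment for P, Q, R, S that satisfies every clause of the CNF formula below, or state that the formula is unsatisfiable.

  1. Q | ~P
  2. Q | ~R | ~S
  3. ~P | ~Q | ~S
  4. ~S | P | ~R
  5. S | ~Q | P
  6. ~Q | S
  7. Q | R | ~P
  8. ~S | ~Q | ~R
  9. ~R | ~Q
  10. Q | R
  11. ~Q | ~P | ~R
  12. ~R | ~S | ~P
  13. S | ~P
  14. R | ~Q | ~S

P=0,  Q=0,  R=1,  S=0

Branch on Q: set Q = 0.
Unit clause (~P) forces P = 0.
Unit clause (R) forces R = 1.
Unit clause (~S) forces S = 0.
Every clause now holds.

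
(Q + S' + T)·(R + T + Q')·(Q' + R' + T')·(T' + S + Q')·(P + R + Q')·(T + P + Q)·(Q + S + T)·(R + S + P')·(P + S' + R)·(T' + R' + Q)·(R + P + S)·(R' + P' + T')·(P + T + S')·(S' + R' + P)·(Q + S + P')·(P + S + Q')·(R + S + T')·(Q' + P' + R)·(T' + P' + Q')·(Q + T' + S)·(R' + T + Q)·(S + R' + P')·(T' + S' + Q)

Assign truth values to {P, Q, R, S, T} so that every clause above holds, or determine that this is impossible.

P: 1; Q: 1; R: 1; S: 1; T: 0

Case Q = 1:
Case R = 1:
The clause (T') is unit, so T = 0.
Case P = 1:
The clause (S) is unit, so S = 1.
Every clause now holds.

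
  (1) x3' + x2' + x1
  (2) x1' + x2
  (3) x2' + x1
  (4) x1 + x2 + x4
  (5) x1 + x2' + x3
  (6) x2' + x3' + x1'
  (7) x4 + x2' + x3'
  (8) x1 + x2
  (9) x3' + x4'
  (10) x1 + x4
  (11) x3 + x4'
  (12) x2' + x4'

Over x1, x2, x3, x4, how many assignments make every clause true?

There are 2^4 = 16 truth assignments over (x1, x2, x3, x4).
Check each against the 12 clauses (columns in the order x1, x2, x3, x4):
  F F F F  ✗ fails (x1 + x2 + x4)
  F F F T  ✗ fails (x1 + x2)
  F F T F  ✗ fails (x1 + x2 + x4)
  F F T T  ✗ fails (x1 + x2)
  F T F F  ✗ fails (x2' + x1)
  F T F T  ✗ fails (x2' + x1)
  F T T F  ✗ fails (x3' + x2' + x1)
  F T T T  ✗ fails (x3' + x2' + x1)
  T F F F  ✗ fails (x1' + x2)
  T F F T  ✗ fails (x1' + x2)
  T F T F  ✗ fails (x1' + x2)
  T F T T  ✗ fails (x1' + x2)
  T T F F  ✓ satisfies all
  T T F T  ✗ fails (x3 + x4')
  T T T F  ✗ fails (x2' + x3' + x1')
  T T T T  ✗ fails (x2' + x3' + x1')
1 of the 16 rows is a model.

1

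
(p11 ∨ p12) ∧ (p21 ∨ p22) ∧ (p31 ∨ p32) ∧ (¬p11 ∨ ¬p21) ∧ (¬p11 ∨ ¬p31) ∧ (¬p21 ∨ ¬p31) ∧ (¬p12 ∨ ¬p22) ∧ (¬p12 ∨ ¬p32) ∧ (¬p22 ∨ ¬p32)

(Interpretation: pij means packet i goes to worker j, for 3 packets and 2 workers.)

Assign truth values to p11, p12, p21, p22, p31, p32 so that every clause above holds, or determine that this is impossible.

Try p11 = True.
The clause (¬p21) is unit, so p21 = False.
The clause (p22) is unit, so p22 = True.
The clause (¬p31) is unit, so p31 = False.
The clause (p32) is unit, so p32 = True.
That conflicts with the unit clause (¬p32).
That branch fails; take p11 = False instead.
The clause (p12) is unit, so p12 = True.
The clause (¬p22) is unit, so p22 = False.
The clause (p21) is unit, so p21 = True.
The clause (¬p31) is unit, so p31 = False.
The clause (p32) is unit, so p32 = True.
That conflicts with the unit clause (¬p32).
Both values of p11 lead to a conflict.

UNSATISFIABLE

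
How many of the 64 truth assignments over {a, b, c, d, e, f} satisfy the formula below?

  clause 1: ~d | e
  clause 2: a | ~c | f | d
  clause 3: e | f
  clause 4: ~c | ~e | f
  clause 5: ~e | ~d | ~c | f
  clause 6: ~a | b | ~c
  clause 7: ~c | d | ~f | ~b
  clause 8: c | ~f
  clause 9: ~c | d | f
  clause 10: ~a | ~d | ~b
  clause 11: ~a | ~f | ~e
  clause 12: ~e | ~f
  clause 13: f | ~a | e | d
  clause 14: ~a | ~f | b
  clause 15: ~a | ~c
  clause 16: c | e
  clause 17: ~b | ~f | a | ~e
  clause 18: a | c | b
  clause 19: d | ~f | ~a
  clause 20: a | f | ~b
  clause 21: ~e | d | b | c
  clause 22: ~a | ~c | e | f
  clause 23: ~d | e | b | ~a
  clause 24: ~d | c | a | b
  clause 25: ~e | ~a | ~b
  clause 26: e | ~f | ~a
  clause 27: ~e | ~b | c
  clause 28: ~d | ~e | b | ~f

2

There are 2^6 = 64 truth assignments over (a, b, c, d, e, f).
Split on d. With d = 1, the clauses containing d are satisfied and ~d drops from the rest; 1 of the 2^5 = 32 assignments to the other variables satisfy what remains.
With d = 0, by the same count on the reduced clause set, 1 assignment works.
(One model: a=F, b=F, c=T, d=F, e=F, f=T.)
Total: 1 + 1 = 2.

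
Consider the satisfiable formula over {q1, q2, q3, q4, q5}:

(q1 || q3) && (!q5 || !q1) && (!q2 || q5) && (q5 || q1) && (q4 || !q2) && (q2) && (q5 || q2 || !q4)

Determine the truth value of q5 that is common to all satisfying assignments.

Suppose q5 = false.
The clause (!q2) is unit, so q2 = false.
Now (q2) is unsatisfied and unit — conflict.
So every satisfying assignment has q5 = True.

True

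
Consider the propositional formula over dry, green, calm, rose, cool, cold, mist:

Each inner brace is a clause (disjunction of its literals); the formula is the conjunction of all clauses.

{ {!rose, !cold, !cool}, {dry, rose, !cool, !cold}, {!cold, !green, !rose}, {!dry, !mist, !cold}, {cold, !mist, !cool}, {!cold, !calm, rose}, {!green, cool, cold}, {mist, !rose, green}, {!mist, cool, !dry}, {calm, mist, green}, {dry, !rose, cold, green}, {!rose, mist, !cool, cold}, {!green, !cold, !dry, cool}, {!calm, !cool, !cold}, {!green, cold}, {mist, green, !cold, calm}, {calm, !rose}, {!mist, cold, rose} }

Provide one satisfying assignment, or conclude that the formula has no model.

dry: false; green: false; calm: true; rose: false; cool: true; cold: false; mist: false

Case green = false:
Case mist = false:
From the singleton clause (!rose), rose = false.
From the singleton clause (calm), calm = true.
From the singleton clause (!cold), cold = false.
Every clause is now satisfied; dry, cool are unconstrained.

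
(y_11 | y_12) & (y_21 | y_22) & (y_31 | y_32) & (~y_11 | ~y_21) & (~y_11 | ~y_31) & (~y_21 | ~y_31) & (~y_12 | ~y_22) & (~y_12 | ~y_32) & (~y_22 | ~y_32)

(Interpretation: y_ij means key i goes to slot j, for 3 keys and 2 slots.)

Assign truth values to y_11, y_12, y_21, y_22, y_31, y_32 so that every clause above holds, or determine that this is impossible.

UNSATISFIABLE

Suppose y_11 = 1.
Unit clause (~y_21) forces y_21 = 0.
Unit clause (y_22) forces y_22 = 1.
Unit clause (~y_31) forces y_31 = 0.
Unit clause (y_32) forces y_32 = 1.
But (~y_32) is also a unit clause — contradiction.
So y_11 must be the other value — set y_11 = 0.
Unit clause (y_12) forces y_12 = 1.
Unit clause (~y_22) forces y_22 = 0.
Unit clause (y_21) forces y_21 = 1.
Unit clause (~y_31) forces y_31 = 0.
Unit clause (y_32) forces y_32 = 1.
But (~y_32) is also a unit clause — contradiction.
Neither y_11 = 1 nor y_11 = 0 works.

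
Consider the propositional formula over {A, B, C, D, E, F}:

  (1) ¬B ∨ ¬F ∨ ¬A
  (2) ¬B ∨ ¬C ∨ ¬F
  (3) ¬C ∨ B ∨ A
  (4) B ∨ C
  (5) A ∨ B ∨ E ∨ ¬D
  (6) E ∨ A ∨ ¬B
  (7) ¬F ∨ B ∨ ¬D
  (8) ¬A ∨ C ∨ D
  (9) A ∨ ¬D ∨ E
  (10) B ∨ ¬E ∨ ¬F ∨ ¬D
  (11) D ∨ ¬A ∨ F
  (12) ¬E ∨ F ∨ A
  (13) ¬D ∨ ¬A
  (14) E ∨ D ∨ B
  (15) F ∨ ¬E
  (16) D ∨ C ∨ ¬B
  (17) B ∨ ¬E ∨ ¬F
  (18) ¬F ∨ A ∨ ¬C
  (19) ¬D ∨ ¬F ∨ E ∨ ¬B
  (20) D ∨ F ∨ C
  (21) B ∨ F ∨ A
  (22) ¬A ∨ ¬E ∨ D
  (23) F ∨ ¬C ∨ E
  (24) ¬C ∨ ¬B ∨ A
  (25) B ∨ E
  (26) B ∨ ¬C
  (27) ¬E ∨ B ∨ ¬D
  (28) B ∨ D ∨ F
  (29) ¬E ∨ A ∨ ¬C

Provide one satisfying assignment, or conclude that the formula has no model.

Try B = True.
Try F = True.
From the singleton clause (¬A), A = False.
From the singleton clause (¬C), C = False.
From the singleton clause (E), E = True.
From the singleton clause (D), D = True.
Every clause now holds.

A ↦ False, B ↦ True, C ↦ False, D ↦ True, E ↦ True, F ↦ True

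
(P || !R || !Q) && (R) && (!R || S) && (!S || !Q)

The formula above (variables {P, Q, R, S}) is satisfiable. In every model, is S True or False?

Suppose S = false.
From the singleton clause (R), R = true.
But (!R) is also a unit clause — contradiction.
So every satisfying assignment has S = True.

True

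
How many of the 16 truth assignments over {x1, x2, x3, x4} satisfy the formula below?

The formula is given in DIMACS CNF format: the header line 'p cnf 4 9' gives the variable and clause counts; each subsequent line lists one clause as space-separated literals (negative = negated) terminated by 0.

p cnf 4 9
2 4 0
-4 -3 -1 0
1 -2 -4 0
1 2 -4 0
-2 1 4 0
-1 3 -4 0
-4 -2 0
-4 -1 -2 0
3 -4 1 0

2

There are 2^4 = 16 truth assignments over (x1, x2, x3, x4).
Check each against the 9 clauses (columns in the order x1, x2, x3, x4):
  F F F F  ✗ fails (x2 ∨ x4)
  F F F T  ✗ fails (x1 ∨ x2 ∨ ¬x4)
  F F T F  ✗ fails (x2 ∨ x4)
  F F T T  ✗ fails (x1 ∨ x2 ∨ ¬x4)
  F T F F  ✗ fails (¬x2 ∨ x1 ∨ x4)
  F T F T  ✗ fails (x1 ∨ ¬x2 ∨ ¬x4)
  F T T F  ✗ fails (¬x2 ∨ x1 ∨ x4)
  F T T T  ✗ fails (x1 ∨ ¬x2 ∨ ¬x4)
  T F F F  ✗ fails (x2 ∨ x4)
  T F F T  ✗ fails (¬x1 ∨ x3 ∨ ¬x4)
  T F T F  ✗ fails (x2 ∨ x4)
  T F T T  ✗ fails (¬x4 ∨ ¬x3 ∨ ¬x1)
  T T F F  ✓ satisfies all
  T T F T  ✗ fails (¬x1 ∨ x3 ∨ ¬x4)
  T T T F  ✓ satisfies all
  T T T T  ✗ fails (¬x4 ∨ ¬x3 ∨ ¬x1)
2 of the 16 rows are models.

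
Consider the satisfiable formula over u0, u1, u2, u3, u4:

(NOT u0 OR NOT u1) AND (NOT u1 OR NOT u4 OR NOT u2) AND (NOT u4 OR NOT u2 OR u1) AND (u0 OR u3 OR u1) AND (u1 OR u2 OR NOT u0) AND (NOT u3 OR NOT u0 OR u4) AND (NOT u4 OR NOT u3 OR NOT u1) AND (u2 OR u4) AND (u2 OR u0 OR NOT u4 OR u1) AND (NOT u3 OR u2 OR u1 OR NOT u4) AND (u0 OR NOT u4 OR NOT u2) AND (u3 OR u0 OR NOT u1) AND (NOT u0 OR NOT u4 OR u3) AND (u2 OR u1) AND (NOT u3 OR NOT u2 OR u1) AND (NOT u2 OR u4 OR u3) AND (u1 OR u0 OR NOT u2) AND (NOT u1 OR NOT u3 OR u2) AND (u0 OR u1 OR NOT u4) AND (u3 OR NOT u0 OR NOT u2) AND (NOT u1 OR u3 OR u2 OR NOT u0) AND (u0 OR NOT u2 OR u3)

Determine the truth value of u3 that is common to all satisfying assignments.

True

Suppose u3 = false.
Branch on u0: set u0 = false.
(u1) alone gives u1 = true.
That conflicts with the unit clause (NOT u1).
So u0 must be the other value — set u0 = true.
(NOT u1) alone gives u1 = false.
(u2) alone gives u2 = true.
That conflicts with the unit clause (NOT u2).
Either choice for u0 ends in contradiction.
So every satisfying assignment has u3 = True.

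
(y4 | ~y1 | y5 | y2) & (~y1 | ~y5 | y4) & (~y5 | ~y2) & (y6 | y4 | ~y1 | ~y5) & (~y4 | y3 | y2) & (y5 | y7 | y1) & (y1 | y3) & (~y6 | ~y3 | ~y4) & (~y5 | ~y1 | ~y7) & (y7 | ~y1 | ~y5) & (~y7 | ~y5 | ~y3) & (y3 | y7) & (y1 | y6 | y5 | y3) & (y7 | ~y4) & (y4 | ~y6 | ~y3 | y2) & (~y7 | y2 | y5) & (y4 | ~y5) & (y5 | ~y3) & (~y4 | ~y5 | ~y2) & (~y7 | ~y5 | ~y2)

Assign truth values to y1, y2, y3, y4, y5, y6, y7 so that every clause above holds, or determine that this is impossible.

Branch on y5: set y5 = 0.
(~y3) alone gives y3 = 0.
(y1) alone gives y1 = 1.
(y7) alone gives y7 = 1.
(y2) alone gives y2 = 1.
All clauses hold; y4, y6 can take either value.

y1: 1, y2: 1, y3: 0, y4: 1, y5: 0, y6: 0, y7: 1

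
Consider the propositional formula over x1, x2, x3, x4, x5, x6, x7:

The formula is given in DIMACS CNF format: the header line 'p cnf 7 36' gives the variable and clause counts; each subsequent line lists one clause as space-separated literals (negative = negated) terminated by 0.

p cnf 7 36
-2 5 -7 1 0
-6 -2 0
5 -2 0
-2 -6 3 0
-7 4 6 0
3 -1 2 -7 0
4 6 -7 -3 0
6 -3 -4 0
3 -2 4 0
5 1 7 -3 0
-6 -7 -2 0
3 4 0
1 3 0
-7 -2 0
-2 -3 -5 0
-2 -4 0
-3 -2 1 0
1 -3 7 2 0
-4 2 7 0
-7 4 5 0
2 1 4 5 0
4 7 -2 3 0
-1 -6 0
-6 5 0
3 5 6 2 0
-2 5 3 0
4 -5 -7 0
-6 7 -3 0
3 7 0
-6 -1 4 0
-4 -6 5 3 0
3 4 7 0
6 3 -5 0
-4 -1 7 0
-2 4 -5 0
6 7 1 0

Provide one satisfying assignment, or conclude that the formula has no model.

x1=True, x2=False, x3=True, x4=False, x5=False, x6=False, x7=False

Case x6 = False:
Case x5 = False:
The clause (¬x2) is unit, so x2 = False.
The clause (x3) is unit, so x3 = True.
The clause (¬x4) is unit, so x4 = False.
The clause (¬x7) is unit, so x7 = False.
The clause (x1) is unit, so x1 = True.
Every clause now holds.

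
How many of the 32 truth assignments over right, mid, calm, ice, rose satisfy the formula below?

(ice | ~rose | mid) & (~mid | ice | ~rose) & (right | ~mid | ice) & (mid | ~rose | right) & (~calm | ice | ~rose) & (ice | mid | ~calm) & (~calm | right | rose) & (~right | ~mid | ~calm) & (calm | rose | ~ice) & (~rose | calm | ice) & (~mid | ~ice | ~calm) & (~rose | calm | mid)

7

There are 2^5 = 32 truth assignments over (right, mid, calm, ice, rose).
Split on rose. With rose = 1, the clauses containing rose are satisfied and ~rose drops from the rest; 3 of the 2^4 = 16 assignments to the other variables satisfy what remains.
With rose = 0, by the same count on the reduced clause set, 4 assignments work.
Total: 3 + 4 = 7.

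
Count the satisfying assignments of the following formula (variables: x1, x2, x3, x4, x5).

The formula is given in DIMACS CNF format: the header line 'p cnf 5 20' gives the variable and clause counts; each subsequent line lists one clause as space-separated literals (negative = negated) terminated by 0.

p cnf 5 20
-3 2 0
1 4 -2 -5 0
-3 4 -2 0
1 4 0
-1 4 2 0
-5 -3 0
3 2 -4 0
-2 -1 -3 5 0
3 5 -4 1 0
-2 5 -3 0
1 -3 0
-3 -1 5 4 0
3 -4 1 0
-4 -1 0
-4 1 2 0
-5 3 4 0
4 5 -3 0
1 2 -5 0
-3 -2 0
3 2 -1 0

There are 2^5 = 32 truth assignments over (x1, x2, x3, x4, x5).
Split on x5. With x5 = True, the clauses containing x5 are satisfied and ¬x5 drops from the rest; 0 of the 2^4 = 16 assignments to the other variables satisfy what remains.
With x5 = False, by the same count on the reduced clause set, 1 assignment works.
Total: 0 + 1 = 1.

1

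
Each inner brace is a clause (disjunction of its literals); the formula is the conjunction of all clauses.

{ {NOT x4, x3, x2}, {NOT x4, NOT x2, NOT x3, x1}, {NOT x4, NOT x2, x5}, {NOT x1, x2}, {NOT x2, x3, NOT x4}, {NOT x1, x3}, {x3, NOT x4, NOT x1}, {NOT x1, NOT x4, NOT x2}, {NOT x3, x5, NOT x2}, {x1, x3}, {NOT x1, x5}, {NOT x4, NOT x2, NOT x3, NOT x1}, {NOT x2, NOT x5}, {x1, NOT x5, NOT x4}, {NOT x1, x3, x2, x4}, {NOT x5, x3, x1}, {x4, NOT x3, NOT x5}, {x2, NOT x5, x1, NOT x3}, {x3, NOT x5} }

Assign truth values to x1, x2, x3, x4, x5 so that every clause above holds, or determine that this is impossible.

Case x1 = false:
(x3) alone gives x3 = true.
Case x4 = false:
(NOT x5) alone gives x5 = false.
(NOT x2) alone gives x2 = false.
All clauses are satisfied.

x1: false,  x2: false,  x3: true,  x4: false,  x5: false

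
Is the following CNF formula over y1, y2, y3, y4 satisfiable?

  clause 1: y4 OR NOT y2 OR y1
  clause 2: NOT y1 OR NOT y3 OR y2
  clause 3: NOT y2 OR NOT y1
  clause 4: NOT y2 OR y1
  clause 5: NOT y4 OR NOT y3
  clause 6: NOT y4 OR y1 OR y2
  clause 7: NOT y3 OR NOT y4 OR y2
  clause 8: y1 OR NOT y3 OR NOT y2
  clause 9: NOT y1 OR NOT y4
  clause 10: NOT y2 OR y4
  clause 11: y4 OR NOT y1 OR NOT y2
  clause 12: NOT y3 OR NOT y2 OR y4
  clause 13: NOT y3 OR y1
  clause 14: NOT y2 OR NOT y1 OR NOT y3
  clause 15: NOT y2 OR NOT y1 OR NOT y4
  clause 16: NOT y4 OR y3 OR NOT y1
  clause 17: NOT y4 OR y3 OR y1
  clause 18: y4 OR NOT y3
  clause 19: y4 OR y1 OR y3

Yes

Suppose y2 = false.
Suppose y1 = true.
Unit clause (NOT y3) forces y3 = false.
Unit clause (NOT y4) forces y4 = false.
All clauses are satisfied.
A satisfying assignment: y1=true, y2=false, y3=false, y4=false.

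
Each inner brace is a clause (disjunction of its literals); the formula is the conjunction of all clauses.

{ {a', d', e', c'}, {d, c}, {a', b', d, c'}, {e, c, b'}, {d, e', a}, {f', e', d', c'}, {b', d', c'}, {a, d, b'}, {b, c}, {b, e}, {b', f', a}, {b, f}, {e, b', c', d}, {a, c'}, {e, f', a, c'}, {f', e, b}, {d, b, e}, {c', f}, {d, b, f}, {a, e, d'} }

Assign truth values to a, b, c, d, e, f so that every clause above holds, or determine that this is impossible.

a=1, b=0, c=1, d=0, e=1, f=1

Try d = 0.
Unit clause (c) forces c = 1.
Unit clause (a) forces a = 1.
Unit clause (b') forces b = 0.
Unit clause (e) forces e = 1.
Unit clause (f) forces f = 1.
All clauses are satisfied.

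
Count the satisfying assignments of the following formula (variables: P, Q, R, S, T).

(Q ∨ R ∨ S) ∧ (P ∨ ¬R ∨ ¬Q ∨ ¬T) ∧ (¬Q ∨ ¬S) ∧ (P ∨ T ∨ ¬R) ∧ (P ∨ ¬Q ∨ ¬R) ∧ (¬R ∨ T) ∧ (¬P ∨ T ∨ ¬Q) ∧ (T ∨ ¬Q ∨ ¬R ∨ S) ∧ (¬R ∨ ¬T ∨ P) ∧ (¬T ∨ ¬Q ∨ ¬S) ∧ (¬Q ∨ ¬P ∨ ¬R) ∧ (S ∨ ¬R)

8

There are 2^5 = 32 truth assignments over (P, Q, R, S, T).
Split on P. With P = True, the clauses containing P are satisfied and ¬P drops from the rest; 4 of the 2^4 = 16 assignments to the other variables satisfy what remains.
With P = False, by the same count on the reduced clause set, 4 assignments work.
(One model: P=F, Q=F, R=F, S=T, T=F.)
Total: 4 + 4 = 8.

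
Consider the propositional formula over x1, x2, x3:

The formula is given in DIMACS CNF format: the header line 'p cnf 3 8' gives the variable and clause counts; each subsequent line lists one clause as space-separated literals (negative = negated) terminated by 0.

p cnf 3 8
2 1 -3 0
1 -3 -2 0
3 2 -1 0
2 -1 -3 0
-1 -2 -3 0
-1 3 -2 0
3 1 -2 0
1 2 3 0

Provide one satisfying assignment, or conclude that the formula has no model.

Try x2 = True.
Try x1 = True.
From the singleton clause (¬x3), x3 = False.
Now (x3) is unsatisfied and unit — conflict.
That branch fails; take x1 = False instead.
From the singleton clause (¬x3), x3 = False.
Now (x3) is unsatisfied and unit — conflict.
Both values of x1 lead to a conflict.
That branch fails; take x2 = False instead.
Try x1 = True.
From the singleton clause (x3), x3 = True.
Now (¬x3) is unsatisfied and unit — conflict.
That branch fails; take x1 = False instead.
From the singleton clause (¬x3), x3 = False.
Now (x3) is unsatisfied and unit — conflict.
Both values of x1 lead to a conflict.
Both values of x2 lead to a conflict.

UNSATISFIABLE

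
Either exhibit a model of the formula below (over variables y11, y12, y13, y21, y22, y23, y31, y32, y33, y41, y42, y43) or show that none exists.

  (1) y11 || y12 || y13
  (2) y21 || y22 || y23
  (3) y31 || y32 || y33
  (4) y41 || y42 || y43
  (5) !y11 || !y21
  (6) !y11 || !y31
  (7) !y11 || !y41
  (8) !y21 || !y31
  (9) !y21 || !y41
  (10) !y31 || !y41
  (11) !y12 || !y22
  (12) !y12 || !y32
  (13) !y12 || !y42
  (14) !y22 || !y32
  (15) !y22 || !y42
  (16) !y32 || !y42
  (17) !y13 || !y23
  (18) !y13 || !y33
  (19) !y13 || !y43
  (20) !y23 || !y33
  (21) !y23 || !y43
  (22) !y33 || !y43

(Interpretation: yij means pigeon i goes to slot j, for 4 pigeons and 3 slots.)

UNSATISFIABLE

Branch on y11: set y11 = false.
Branch on y12: set y12 = true.
The clause (!y22) is unit, so y22 = false.
The clause (!y32) is unit, so y32 = false.
The clause (!y42) is unit, so y42 = false.
Branch on y21: set y21 = true.
The clause (!y31) is unit, so y31 = false.
The clause (y33) is unit, so y33 = true.
The clause (!y41) is unit, so y41 = false.
The clause (y43) is unit, so y43 = true.
Now (!y43) is unsatisfied and unit — conflict.
Undo y21 and try y21 = false.
The clause (y23) is unit, so y23 = true.
The clause (!y13) is unit, so y13 = false.
The clause (!y33) is unit, so y33 = false.
The clause (y31) is unit, so y31 = true.
The clause (!y41) is unit, so y41 = false.
The clause (y43) is unit, so y43 = true.
Now (!y43) is unsatisfied and unit — conflict.
Both values of y21 lead to a conflict.
Undo y12 and try y12 = false.
The clause (y13) is unit, so y13 = true.
The clause (!y23) is unit, so y23 = false.
The clause (!y33) is unit, so y33 = false.
The clause (!y43) is unit, so y43 = false.
Branch on y21: set y21 = true.
The clause (!y31) is unit, so y31 = false.
The clause (y32) is unit, so y32 = true.
The clause (!y41) is unit, so y41 = false.
The clause (y42) is unit, so y42 = true.
Now (!y42) is unsatisfied and unit — conflict.
Undo y21 and try y21 = false.
The clause (y22) is unit, so y22 = true.
The clause (!y32) is unit, so y32 = false.
The clause (y31) is unit, so y31 = true.
The clause (!y41) is unit, so y41 = false.
The clause (y42) is unit, so y42 = true.
Now (!y42) is unsatisfied and unit — conflict.
Both values of y21 lead to a conflict.
Both values of y12 lead to a conflict.
Undo y11 and try y11 = true.
The clause (!y21) is unit, so y21 = false.
The clause (!y31) is unit, so y31 = false.
The clause (!y41) is unit, so y41 = false.
Branch on y22: set y22 = true.
The clause (!y12) is unit, so y12 = false.
The clause (!y32) is unit, so y32 = false.
The clause (y33) is unit, so y33 = true.
The clause (!y42) is unit, so y42 = false.
The clause (y43) is unit, so y43 = true.
Now (!y43) is unsatisfied and unit — conflict.
Undo y22 and try y22 = false.
The clause (y23) is unit, so y23 = true.
The clause (!y13) is unit, so y13 = false.
The clause (!y33) is unit, so y33 = false.
The clause (y32) is unit, so y32 = true.
The clause (!y12) is unit, so y12 = false.
The clause (!y42) is unit, so y42 = false.
The clause (y43) is unit, so y43 = true.
Now (!y43) is unsatisfied and unit — conflict.
Both values of y22 lead to a conflict.
Both values of y11 lead to a conflict.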